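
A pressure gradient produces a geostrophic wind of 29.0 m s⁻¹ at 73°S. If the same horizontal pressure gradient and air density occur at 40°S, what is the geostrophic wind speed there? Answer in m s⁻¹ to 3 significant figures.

With the same pressure gradient and density, V_g ∝ 1/f ∝ 1/sin φ.
V₂ = V₁ · sin φ₁ / sin φ₂ = 29.0 × sin 73° / sin 40°
V₂ = 29.0 × 0.9563/0.6428 = 43.1 m s⁻¹

43.1 m s⁻¹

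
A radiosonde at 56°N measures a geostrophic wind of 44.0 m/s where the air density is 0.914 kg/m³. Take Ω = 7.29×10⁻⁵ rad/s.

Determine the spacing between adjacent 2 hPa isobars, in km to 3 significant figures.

Coriolis parameter at 56°N:
f = 2Ω sin φ = 2 × 7.29×10⁻⁵ × sin 56° = 1.21×10⁻⁴ s⁻¹
Geostrophic balance rearranged: |∂P/∂n| = f ρ V_g
|∂P/∂n| = 1.21×10⁻⁴ × 0.914 × 44.0 = 4.86×10⁻³ Pa/m
Isobar spacing: Δn = ΔP/|∂P/∂n| = 200 Pa / 4.86×10⁻³ Pa/m = 41143 m ≈ 41.1 km

41.1 km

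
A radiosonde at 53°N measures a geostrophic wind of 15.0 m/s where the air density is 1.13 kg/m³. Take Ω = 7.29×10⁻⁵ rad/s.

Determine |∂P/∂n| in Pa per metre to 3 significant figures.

1.97×10⁻³ Pa/m

Coriolis parameter at 53°N:
f = 2Ω sin φ = 2 × 7.29×10⁻⁵ × sin 53° = 1.16×10⁻⁴ s⁻¹
Geostrophic balance rearranged: |∂P/∂n| = f ρ V_g
|∂P/∂n| = 1.16×10⁻⁴ × 1.13 × 15.0 = 1.97×10⁻³ Pa/m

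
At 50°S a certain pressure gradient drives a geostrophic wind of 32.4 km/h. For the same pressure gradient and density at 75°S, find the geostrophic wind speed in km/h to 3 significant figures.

25.7 km/h

With the same pressure gradient and density, V_g ∝ 1/f ∝ 1/sin φ.
V₂ = V₁ · sin φ₁ / sin φ₂ = 32.4 × sin 50° / sin 75°
V₂ = 32.4 × 0.7660/0.9659 = 25.7 km/h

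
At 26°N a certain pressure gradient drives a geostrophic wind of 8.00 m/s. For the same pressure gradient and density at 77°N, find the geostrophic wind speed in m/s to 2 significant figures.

3.6 m/s

With the same pressure gradient and density, V_g ∝ 1/f ∝ 1/sin φ.
V₂ = V₁ · sin φ₁ / sin φ₂ = 8.00 × sin 26° / sin 77°
V₂ = 8.00 × 0.4384/0.9744 = 3.6 m/s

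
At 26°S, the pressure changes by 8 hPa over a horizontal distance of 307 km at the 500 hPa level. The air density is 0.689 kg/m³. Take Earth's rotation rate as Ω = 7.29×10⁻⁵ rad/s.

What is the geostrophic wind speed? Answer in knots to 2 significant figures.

120 knots

Coriolis parameter at 26°S:
f = 2Ω sin φ = 2 × 7.29×10⁻⁵ × sin 26° = 6.39×10⁻⁵ s⁻¹
Pressure gradient: |∂P/∂n| = 800 Pa / 307000 m = 2.61×10⁻³ Pa/m
Geostrophic balance (pressure-gradient force = Coriolis force):
V_g = (1/(fρ)) |∂P/∂n| = 2.61×10⁻³ / (6.39×10⁻⁵ × 0.689) = 59.2 m/s
Converting: 59.2 m/s × 1.944 = 120 knots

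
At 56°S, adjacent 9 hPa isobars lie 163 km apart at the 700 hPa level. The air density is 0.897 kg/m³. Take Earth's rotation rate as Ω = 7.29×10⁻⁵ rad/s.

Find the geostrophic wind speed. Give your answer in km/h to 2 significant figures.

Coriolis parameter at 56°S:
f = 2Ω sin φ = 2 × 7.29×10⁻⁵ × sin 56° = 1.21×10⁻⁴ s⁻¹
Pressure gradient: |∂P/∂n| = 900 Pa / 163000 m = 5.52×10⁻³ Pa/m
Geostrophic balance (pressure-gradient force = Coriolis force):
V_g = (1/(fρ)) |∂P/∂n| = 5.52×10⁻³ / (1.21×10⁻⁴ × 0.897) = 50.9 m/s
Converting: 50.9 m/s × 3.6 = 180 km/h

180 km/h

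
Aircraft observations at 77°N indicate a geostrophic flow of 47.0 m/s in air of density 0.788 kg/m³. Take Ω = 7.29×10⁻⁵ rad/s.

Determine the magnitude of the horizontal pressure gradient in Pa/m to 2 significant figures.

5.3×10⁻³ Pa/m

Coriolis parameter at 77°N:
f = 2Ω sin φ = 2 × 7.29×10⁻⁵ × sin 77° = 1.42×10⁻⁴ s⁻¹
Geostrophic balance rearranged: |∂P/∂n| = f ρ V_g
|∂P/∂n| = 1.42×10⁻⁴ × 0.788 × 47.0 = 5.26×10⁻³ Pa/m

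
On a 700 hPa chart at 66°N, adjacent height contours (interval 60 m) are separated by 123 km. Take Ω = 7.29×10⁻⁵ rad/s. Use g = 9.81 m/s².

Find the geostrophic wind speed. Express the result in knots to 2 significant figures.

70 knots

Coriolis parameter at 66°N:
f = 2Ω sin φ = 2 × 7.29×10⁻⁵ × sin 66° = 1.33×10⁻⁴ s⁻¹
Height gradient: |∂Z/∂n| = 60 m / 123000 m = 4.88×10⁻⁴
On a pressure surface, geostrophic balance gives V_g = (g/f)|∂Z/∂n|:
V_g = 9.81 × 4.88×10⁻⁴ / 1.33×10⁻⁴ = 35.9 m/s
Converting: 35.9 m/s × 1.944 = 70 knots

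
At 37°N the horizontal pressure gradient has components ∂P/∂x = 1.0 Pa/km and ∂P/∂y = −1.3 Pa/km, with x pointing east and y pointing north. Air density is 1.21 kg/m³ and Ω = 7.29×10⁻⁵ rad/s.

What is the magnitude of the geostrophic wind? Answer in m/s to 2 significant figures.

Coriolis parameter at 37°N:
f = 2Ω sin φ = 2 × 7.29×10⁻⁵ × sin 37° = 8.77×10⁻⁵ s⁻¹
Component geostrophic relations (x east, y north):
u_g = −(1/(fρ)) ∂P/∂y,  v_g = (1/(fρ)) ∂P/∂x
u_g = −(−1.3×10⁻³)/(8.77×10⁻⁵ × 1.21) = 12.2 m/s;  v_g = (1.0×10⁻³)/(8.77×10⁻⁵ × 1.21) = 9.42 m/s
|V_g| = √(u_g² + v_g²) = 15.4 m/s

15 m/s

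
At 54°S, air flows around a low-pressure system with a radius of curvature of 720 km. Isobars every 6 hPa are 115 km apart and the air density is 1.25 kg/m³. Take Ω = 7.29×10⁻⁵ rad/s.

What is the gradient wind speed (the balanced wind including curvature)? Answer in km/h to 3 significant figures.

96.8 km/h

Coriolis parameter at 54°S:
f = 2Ω sin φ = 2 × 7.29×10⁻⁵ × sin 54° = 1.18×10⁻⁴ s⁻¹
Pressure gradient: |∂P/∂n| = 600 Pa / 115000 m = 5.22×10⁻³ Pa/m
Geostrophic speed: V_g = |∂P/∂n|/(fρ) = 5.22×10⁻³/(1.18×10⁻⁴ × 1.25) = 35.4 m/s
Around a low, centrifugal force acts outward with Coriolis, so pressure-gradient force balances both:
(1/ρ)|∂P/∂n| = fV + V²/R  →  V² + fR·V − fR·V_g = 0
With fR = 1.18×10⁻⁴ × 720×10³ m = 84.9 m/s:
V = [−fR + √((fR)² + 4 fR V_g)]/2 = [−84.9 + √(84.9² + 4×84.9×35.4)]/2 = 26.9 m/s
Subgeostrophic (V < V_g = 35.4 m/s), as expected around a low.
Converting: 26.9 m/s × 3.6 = 96.8 km/h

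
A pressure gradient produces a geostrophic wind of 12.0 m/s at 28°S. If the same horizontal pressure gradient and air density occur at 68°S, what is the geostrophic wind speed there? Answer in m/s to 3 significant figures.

With the same pressure gradient and density, V_g ∝ 1/f ∝ 1/sin φ.
V₂ = V₁ · sin φ₁ / sin φ₂ = 12.0 × sin 28° / sin 68°
V₂ = 12.0 × 0.4695/0.9272 = 6.08 m/s

6.08 m/s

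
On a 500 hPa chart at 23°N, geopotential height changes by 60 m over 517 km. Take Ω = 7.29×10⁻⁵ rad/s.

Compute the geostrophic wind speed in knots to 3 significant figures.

Coriolis parameter at 23°N:
f = 2Ω sin φ = 2 × 7.29×10⁻⁵ × sin 23° = 5.70×10⁻⁵ s⁻¹
Height gradient: |∂Z/∂n| = 60 m / 517000 m = 1.16×10⁻⁴
On a pressure surface, geostrophic balance gives V_g = (g/f)|∂Z/∂n|:
V_g = 9.81 × 1.16×10⁻⁴ / 5.70×10⁻⁵ = 20.0 m/s
Converting: 20.0 m/s × 1.944 = 38.8 knots

38.8 knots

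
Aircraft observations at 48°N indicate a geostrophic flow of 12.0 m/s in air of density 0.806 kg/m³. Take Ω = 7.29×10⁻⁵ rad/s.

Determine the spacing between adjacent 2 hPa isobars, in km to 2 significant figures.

190 km

Coriolis parameter at 48°N:
f = 2Ω sin φ = 2 × 7.29×10⁻⁵ × sin 48° = 1.08×10⁻⁴ s⁻¹
Geostrophic balance rearranged: |∂P/∂n| = f ρ V_g
|∂P/∂n| = 1.08×10⁻⁴ × 0.806 × 12.0 = 1.05×10⁻³ Pa/m
Isobar spacing: Δn = ΔP/|∂P/∂n| = 200 Pa / 1.05×10⁻³ Pa/m = 190846 m ≈ 190 km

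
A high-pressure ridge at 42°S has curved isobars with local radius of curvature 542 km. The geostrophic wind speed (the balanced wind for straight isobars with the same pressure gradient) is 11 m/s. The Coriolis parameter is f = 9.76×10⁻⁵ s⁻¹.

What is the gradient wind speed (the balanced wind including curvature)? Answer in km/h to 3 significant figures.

56.2 km/h

Around a high, pressure-gradient force acts outward with centrifugal, so Coriolis balances both:
fV = (1/ρ)|∂P/∂n| + V²/R  →  V² − fR·V + fR·V_g = 0
With fR = 9.76×10⁻⁵ × 542×10³ m = 52.9 m/s:
V = [fR − √((fR)² − 4 fR V_g)]/2 = [52.9 − √(52.9² − 4×52.9×11)]/2 = 15.6 m/s
Supergeostrophic (V > V_g = 11 m/s), as expected around a high.
Converting: 15.6 m/s × 3.6 = 56.2 km/h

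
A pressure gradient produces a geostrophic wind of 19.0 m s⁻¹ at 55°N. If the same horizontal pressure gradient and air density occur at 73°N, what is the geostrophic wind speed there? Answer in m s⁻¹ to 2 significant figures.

16 m s⁻¹

With the same pressure gradient and density, V_g ∝ 1/f ∝ 1/sin φ.
V₂ = V₁ · sin φ₁ / sin φ₂ = 19.0 × sin 55° / sin 73°
V₂ = 19.0 × 0.8192/0.9563 = 16 m s⁻¹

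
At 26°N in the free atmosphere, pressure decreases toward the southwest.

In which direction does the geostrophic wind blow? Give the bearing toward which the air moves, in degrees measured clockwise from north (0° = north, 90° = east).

The pressure-gradient force points toward the southwest (bearing 225°).
Geostrophic balance: in the Northern Hemisphere the Coriolis force deflects motion to the right, so the geostrophic wind blows 90° to the right of the pressure-gradient force (low pressure on the left).
Rotating 225° by 90° clockwise gives 315° — the wind blows toward the northwest.

315°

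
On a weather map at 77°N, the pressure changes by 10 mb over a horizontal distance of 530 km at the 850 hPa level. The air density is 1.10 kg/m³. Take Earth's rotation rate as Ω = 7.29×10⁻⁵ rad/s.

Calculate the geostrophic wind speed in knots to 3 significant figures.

Coriolis parameter at 77°N:
f = 2Ω sin φ = 2 × 7.29×10⁻⁵ × sin 77° = 1.42×10⁻⁴ s⁻¹
Pressure gradient: |∂P/∂n| = 1000 Pa / 530000 m = 1.89×10⁻³ Pa/m
Geostrophic balance (pressure-gradient force = Coriolis force):
V_g = (1/(fρ)) |∂P/∂n| = 1.89×10⁻³ / (1.42×10⁻⁴ × 1.10) = 12.1 m/s
Converting: 12.1 m/s × 1.944 = 23.5 knots

23.5 knots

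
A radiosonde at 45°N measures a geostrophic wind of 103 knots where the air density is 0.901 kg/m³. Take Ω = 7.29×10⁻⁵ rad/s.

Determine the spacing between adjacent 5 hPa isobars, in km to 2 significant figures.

100 km

Coriolis parameter at 45°N:
f = 2Ω sin φ = 2 × 7.29×10⁻⁵ × sin 45° = 1.03×10⁻⁴ s⁻¹
Wind speed in SI: 103 knots = 53.0 m/s
Geostrophic balance rearranged: |∂P/∂n| = f ρ V_g
|∂P/∂n| = 1.03×10⁻⁴ × 0.901 × 53.0 = 4.92×10⁻³ Pa/m
Isobar spacing: Δn = ΔP/|∂P/∂n| = 500 Pa / 4.92×10⁻³ Pa/m = 101584 m ≈ 100 km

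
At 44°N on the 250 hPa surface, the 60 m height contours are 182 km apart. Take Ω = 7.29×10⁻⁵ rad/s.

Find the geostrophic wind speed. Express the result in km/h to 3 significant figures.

Coriolis parameter at 44°N:
f = 2Ω sin φ = 2 × 7.29×10⁻⁵ × sin 44° = 1.01×10⁻⁴ s⁻¹
Height gradient: |∂Z/∂n| = 60 m / 182000 m = 3.30×10⁻⁴
On a pressure surface, geostrophic balance gives V_g = (g/f)|∂Z/∂n|:
V_g = 9.81 × 3.30×10⁻⁴ / 1.01×10⁻⁴ = 31.9 m/s
Converting: 31.9 m/s × 3.6 = 115 km/h

115 km/h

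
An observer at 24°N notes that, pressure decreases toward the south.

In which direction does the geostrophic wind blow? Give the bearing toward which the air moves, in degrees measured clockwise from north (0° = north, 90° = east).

The pressure-gradient force points toward the south (bearing 180°).
Geostrophic balance: in the Northern Hemisphere the Coriolis force deflects motion to the right, so the geostrophic wind blows 90° to the right of the pressure-gradient force (low pressure on the left).
Rotating 180° by 90° clockwise gives 270° — the wind blows toward the west.

270°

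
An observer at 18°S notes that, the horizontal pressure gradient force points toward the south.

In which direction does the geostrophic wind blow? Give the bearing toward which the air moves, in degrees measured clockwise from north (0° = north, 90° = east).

090°

The pressure-gradient force points toward the south (bearing 180°).
Geostrophic balance: in the Southern Hemisphere the Coriolis force deflects motion to the left, so the geostrophic wind blows 90° to the left of the pressure-gradient force (low pressure on the right).
Rotating 180° by 90° counterclockwise gives 090° — the wind blows toward the east.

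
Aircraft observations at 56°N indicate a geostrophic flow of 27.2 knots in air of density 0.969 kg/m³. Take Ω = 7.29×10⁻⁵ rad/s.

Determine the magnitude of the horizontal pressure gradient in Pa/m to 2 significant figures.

1.6×10⁻³ Pa/m

Coriolis parameter at 56°N:
f = 2Ω sin φ = 2 × 7.29×10⁻⁵ × sin 56° = 1.21×10⁻⁴ s⁻¹
Wind speed in SI: 27.2 knots = 14.0 m/s
Geostrophic balance rearranged: |∂P/∂n| = f ρ V_g
|∂P/∂n| = 1.21×10⁻⁴ × 0.969 × 14.0 = 1.64×10⁻³ Pa/m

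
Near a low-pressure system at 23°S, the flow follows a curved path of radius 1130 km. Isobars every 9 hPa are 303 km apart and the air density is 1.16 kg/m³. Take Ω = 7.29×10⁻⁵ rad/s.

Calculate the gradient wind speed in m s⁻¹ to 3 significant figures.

30.5 m s⁻¹

Coriolis parameter at 23°S:
f = 2Ω sin φ = 2 × 7.29×10⁻⁵ × sin 23° = 5.70×10⁻⁵ s⁻¹
Pressure gradient: |∂P/∂n| = 900 Pa / 303000 m = 2.97×10⁻³ Pa/m
Geostrophic speed: V_g = |∂P/∂n|/(fρ) = 2.97×10⁻³/(5.70×10⁻⁵ × 1.16) = 44.9 m/s
Around a low, centrifugal force acts outward with Coriolis, so pressure-gradient force balances both:
(1/ρ)|∂P/∂n| = fV + V²/R  →  V² + fR·V − fR·V_g = 0
With fR = 5.70×10⁻⁵ × 1130×10³ m = 64.4 m/s:
V = [−fR + √((fR)² + 4 fR V_g)]/2 = [−64.4 + √(64.4² + 4×64.4×44.9)]/2 = 30.5 m/s
Subgeostrophic (V < V_g = 44.9 m/s), as expected around a low.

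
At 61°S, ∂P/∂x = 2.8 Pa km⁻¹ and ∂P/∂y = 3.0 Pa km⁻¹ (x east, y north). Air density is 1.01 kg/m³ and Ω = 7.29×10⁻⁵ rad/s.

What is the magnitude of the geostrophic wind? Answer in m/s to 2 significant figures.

32 m/s

Coriolis parameter at 61°S:
f = 2Ω sin φ = 2 × 7.29×10⁻⁵ × sin 61° = 1.28×10⁻⁴ s⁻¹
In the Southern Hemisphere f is negative: f = −1.28×10⁻⁴ s⁻¹.
Component geostrophic relations (x east, y north):
u_g = −(1/(fρ)) ∂P/∂y,  v_g = (1/(fρ)) ∂P/∂x
u_g = −(3.0×10⁻³)/(−1.28×10⁻⁴ × 1.01) = 23.3 m/s;  v_g = (2.8×10⁻³)/(−1.28×10⁻⁴ × 1.01) = −21.7 m/s
|V_g| = √(u_g² + v_g²) = 31.9 m/s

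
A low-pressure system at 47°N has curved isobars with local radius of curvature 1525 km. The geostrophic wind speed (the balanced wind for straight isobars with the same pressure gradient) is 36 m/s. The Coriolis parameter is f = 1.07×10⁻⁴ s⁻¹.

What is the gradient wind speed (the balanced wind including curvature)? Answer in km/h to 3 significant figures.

109 km/h

Around a low, centrifugal force acts outward with Coriolis, so pressure-gradient force balances both:
(1/ρ)|∂P/∂n| = fV + V²/R  →  V² + fR·V − fR·V_g = 0
With fR = 1.07×10⁻⁴ × 1525×10³ m = 163 m/s:
V = [−fR + √((fR)² + 4 fR V_g)]/2 = [−163 + √(163² + 4×163×36)]/2 = 30.4 m/s
Subgeostrophic (V < V_g = 36 m/s), as expected around a low.
Converting: 30.4 m/s × 3.6 = 109 km/h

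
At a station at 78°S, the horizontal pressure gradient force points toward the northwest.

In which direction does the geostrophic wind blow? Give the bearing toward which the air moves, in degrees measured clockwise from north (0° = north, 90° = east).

225°

The pressure-gradient force points toward the northwest (bearing 315°).
Geostrophic balance: in the Southern Hemisphere the Coriolis force deflects motion to the left, so the geostrophic wind blows 90° to the left of the pressure-gradient force (low pressure on the right).
Rotating 315° by 90° counterclockwise gives 225° — the wind blows toward the southwest.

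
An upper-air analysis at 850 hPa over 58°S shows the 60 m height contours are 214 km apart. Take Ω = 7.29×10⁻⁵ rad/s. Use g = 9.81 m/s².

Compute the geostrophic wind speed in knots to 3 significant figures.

43.2 knots

Coriolis parameter at 58°S:
f = 2Ω sin φ = 2 × 7.29×10⁻⁵ × sin 58° = 1.24×10⁻⁴ s⁻¹
Height gradient: |∂Z/∂n| = 60 m / 214000 m = 2.80×10⁻⁴
On a pressure surface, geostrophic balance gives V_g = (g/f)|∂Z/∂n|:
V_g = 9.81 × 2.80×10⁻⁴ / 1.24×10⁻⁴ = 22.2 m/s
Converting: 22.2 m/s × 1.944 = 43.2 knots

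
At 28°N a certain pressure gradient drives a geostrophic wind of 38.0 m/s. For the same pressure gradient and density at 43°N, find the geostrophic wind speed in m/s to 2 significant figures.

With the same pressure gradient and density, V_g ∝ 1/f ∝ 1/sin φ.
V₂ = V₁ · sin φ₁ / sin φ₂ = 38.0 × sin 28° / sin 43°
V₂ = 38.0 × 0.4695/0.6820 = 26 m/s

26 m/s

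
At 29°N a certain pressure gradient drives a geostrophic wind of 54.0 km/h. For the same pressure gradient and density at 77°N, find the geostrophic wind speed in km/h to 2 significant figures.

27 km/h

With the same pressure gradient and density, V_g ∝ 1/f ∝ 1/sin φ.
V₂ = V₁ · sin φ₁ / sin φ₂ = 54.0 × sin 29° / sin 77°
V₂ = 54.0 × 0.4848/0.9744 = 27 km/h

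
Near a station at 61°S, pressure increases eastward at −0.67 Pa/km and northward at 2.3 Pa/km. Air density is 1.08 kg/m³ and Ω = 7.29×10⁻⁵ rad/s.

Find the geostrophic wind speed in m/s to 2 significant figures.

Coriolis parameter at 61°S:
f = 2Ω sin φ = 2 × 7.29×10⁻⁵ × sin 61° = 1.28×10⁻⁴ s⁻¹
In the Southern Hemisphere f is negative: f = −1.28×10⁻⁴ s⁻¹.
Component geostrophic relations (x east, y north):
u_g = −(1/(fρ)) ∂P/∂y,  v_g = (1/(fρ)) ∂P/∂x
u_g = −(2.3×10⁻³)/(−1.28×10⁻⁴ × 1.08) = 16.7 m/s;  v_g = (−0.67×10⁻³)/(−1.28×10⁻⁴ × 1.08) = 4.86 m/s
|V_g| = √(u_g² + v_g²) = 17.4 m/s

17 m/s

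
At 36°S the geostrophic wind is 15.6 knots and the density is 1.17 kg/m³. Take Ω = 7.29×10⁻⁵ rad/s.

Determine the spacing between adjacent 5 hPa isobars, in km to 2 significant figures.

620 km

Coriolis parameter at 36°S:
f = 2Ω sin φ = 2 × 7.29×10⁻⁵ × sin 36° = 8.57×10⁻⁵ s⁻¹
Wind speed in SI: 15.6 knots = 8.03 m/s
Geostrophic balance rearranged: |∂P/∂n| = f ρ V_g
|∂P/∂n| = 8.57×10⁻⁵ × 1.17 × 8.03 = 8.05×10⁻⁴ Pa/m
Isobar spacing: Δn = ΔP/|∂P/∂n| = 500 Pa / 8.05×10⁻⁴ Pa/m = 621363 m ≈ 620 km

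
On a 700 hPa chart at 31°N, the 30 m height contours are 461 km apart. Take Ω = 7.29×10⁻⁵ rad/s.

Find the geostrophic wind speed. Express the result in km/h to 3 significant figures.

Coriolis parameter at 31°N:
f = 2Ω sin φ = 2 × 7.29×10⁻⁵ × sin 31° = 7.51×10⁻⁵ s⁻¹
Height gradient: |∂Z/∂n| = 30 m / 461000 m = 6.51×10⁻⁵
On a pressure surface, geostrophic balance gives V_g = (g/f)|∂Z/∂n|:
V_g = 9.81 × 6.51×10⁻⁵ / 7.51×10⁻⁵ = 8.50 m/s
Converting: 8.50 m/s × 3.6 = 30.6 km/h

30.6 km/h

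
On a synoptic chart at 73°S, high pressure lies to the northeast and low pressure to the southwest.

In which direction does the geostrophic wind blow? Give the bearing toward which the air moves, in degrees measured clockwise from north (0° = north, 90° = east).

The pressure-gradient force points toward the southwest (bearing 225°).
Geostrophic balance: in the Southern Hemisphere the Coriolis force deflects motion to the left, so the geostrophic wind blows 90° to the left of the pressure-gradient force (low pressure on the right).
Rotating 225° by 90° counterclockwise gives 135° — the wind blows toward the southeast.

135°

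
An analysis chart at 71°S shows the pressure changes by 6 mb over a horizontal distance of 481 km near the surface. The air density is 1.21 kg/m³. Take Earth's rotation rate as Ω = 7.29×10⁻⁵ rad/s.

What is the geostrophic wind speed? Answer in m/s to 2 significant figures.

7.5 m/s

Coriolis parameter at 71°S:
f = 2Ω sin φ = 2 × 7.29×10⁻⁵ × sin 71° = 1.38×10⁻⁴ s⁻¹
Pressure gradient: |∂P/∂n| = 600 Pa / 481000 m = 1.25×10⁻³ Pa/m
Geostrophic balance (pressure-gradient force = Coriolis force):
V_g = (1/(fρ)) |∂P/∂n| = 1.25×10⁻³ / (1.38×10⁻⁴ × 1.21) = 7.48 m/s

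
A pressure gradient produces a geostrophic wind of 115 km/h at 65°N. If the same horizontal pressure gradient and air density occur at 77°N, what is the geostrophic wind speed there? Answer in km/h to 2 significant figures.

With the same pressure gradient and density, V_g ∝ 1/f ∝ 1/sin φ.
V₂ = V₁ · sin φ₁ / sin φ₂ = 115 × sin 65° / sin 77°
V₂ = 115 × 0.9063/0.9744 = 110 km/h

110 km/h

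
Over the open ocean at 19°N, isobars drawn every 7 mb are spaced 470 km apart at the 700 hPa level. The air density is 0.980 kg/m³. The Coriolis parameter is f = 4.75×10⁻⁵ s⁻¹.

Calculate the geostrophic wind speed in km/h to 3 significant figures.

Pressure gradient: |∂P/∂n| = 700 Pa / 470000 m = 1.49×10⁻³ Pa/m
Geostrophic balance (pressure-gradient force = Coriolis force):
V_g = (1/(fρ)) |∂P/∂n| = 1.49×10⁻³ / (4.75×10⁻⁵ × 0.980) = 32.0 m/s
Converting: 32.0 m/s × 3.6 = 115 km/h

115 km/h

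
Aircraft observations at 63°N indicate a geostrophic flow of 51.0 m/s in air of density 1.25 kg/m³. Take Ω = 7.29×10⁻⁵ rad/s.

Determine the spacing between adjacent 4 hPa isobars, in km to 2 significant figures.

48 km

Coriolis parameter at 63°N:
f = 2Ω sin φ = 2 × 7.29×10⁻⁵ × sin 63° = 1.30×10⁻⁴ s⁻¹
Geostrophic balance rearranged: |∂P/∂n| = f ρ V_g
|∂P/∂n| = 1.30×10⁻⁴ × 1.25 × 51.0 = 8.28×10⁻³ Pa/m
Isobar spacing: Δn = ΔP/|∂P/∂n| = 400 Pa / 8.28×10⁻³ Pa/m = 48299 m ≈ 48 km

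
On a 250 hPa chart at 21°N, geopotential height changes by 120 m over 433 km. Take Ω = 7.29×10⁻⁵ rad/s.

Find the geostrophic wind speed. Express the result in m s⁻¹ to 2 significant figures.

52 m s⁻¹

Coriolis parameter at 21°N:
f = 2Ω sin φ = 2 × 7.29×10⁻⁵ × sin 21° = 5.23×10⁻⁵ s⁻¹
Height gradient: |∂Z/∂n| = 120 m / 433000 m = 2.77×10⁻⁴
On a pressure surface, geostrophic balance gives V_g = (g/f)|∂Z/∂n|:
V_g = 9.81 × 2.77×10⁻⁴ / 5.23×10⁻⁵ = 52.0 m/s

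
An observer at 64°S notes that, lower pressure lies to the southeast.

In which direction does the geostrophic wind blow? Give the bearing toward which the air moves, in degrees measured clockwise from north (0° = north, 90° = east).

045°

The pressure-gradient force points toward the southeast (bearing 135°).
Geostrophic balance: in the Southern Hemisphere the Coriolis force deflects motion to the left, so the geostrophic wind blows 90° to the left of the pressure-gradient force (low pressure on the right).
Rotating 135° by 90° counterclockwise gives 045° — the wind blows toward the northeast.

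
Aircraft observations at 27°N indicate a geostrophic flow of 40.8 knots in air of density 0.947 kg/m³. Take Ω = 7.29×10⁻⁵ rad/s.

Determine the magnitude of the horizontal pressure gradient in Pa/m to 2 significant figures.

1.3×10⁻³ Pa/m

Coriolis parameter at 27°N:
f = 2Ω sin φ = 2 × 7.29×10⁻⁵ × sin 27° = 6.62×10⁻⁵ s⁻¹
Wind speed in SI: 40.8 knots = 21.0 m/s
Geostrophic balance rearranged: |∂P/∂n| = f ρ V_g
|∂P/∂n| = 6.62×10⁻⁵ × 0.947 × 21.0 = 1.32×10⁻³ Pa/m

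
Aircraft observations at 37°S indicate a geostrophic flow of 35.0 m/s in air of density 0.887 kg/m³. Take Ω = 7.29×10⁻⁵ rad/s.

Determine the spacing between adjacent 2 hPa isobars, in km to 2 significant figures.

73 km

Coriolis parameter at 37°S:
f = 2Ω sin φ = 2 × 7.29×10⁻⁵ × sin 37° = 8.77×10⁻⁵ s⁻¹
Geostrophic balance rearranged: |∂P/∂n| = f ρ V_g
|∂P/∂n| = 8.77×10⁻⁵ × 0.887 × 35.0 = 2.72×10⁻³ Pa/m
Isobar spacing: Δn = ΔP/|∂P/∂n| = 200 Pa / 2.72×10⁻³ Pa/m = 73421 m ≈ 73 km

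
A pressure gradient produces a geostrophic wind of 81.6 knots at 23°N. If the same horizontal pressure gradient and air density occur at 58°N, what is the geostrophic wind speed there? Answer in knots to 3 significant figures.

With the same pressure gradient and density, V_g ∝ 1/f ∝ 1/sin φ.
V₂ = V₁ · sin φ₁ / sin φ₂ = 81.6 × sin 23° / sin 58°
V₂ = 81.6 × 0.3907/0.8480 = 37.6 knots

37.6 knots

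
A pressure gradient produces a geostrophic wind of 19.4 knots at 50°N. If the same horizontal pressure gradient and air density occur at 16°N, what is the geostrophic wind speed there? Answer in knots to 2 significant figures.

54 knots

With the same pressure gradient and density, V_g ∝ 1/f ∝ 1/sin φ.
V₂ = V₁ · sin φ₁ / sin φ₂ = 19.4 × sin 50° / sin 16°
V₂ = 19.4 × 0.7660/0.2756 = 54 knots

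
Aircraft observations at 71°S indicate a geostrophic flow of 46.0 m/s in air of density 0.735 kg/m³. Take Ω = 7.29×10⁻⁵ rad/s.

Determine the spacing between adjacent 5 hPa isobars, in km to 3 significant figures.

Coriolis parameter at 71°S:
f = 2Ω sin φ = 2 × 7.29×10⁻⁵ × sin 71° = 1.38×10⁻⁴ s⁻¹
Geostrophic balance rearranged: |∂P/∂n| = f ρ V_g
|∂P/∂n| = 1.38×10⁻⁴ × 0.735 × 46.0 = 4.66×10⁻³ Pa/m
Isobar spacing: Δn = ΔP/|∂P/∂n| = 500 Pa / 4.66×10⁻³ Pa/m = 107275 m ≈ 107 km

107 km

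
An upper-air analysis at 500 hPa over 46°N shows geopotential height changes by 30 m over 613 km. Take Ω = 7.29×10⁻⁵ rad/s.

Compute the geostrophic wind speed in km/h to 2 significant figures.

16 km/h

Coriolis parameter at 46°N:
f = 2Ω sin φ = 2 × 7.29×10⁻⁵ × sin 46° = 1.05×10⁻⁴ s⁻¹
Height gradient: |∂Z/∂n| = 30 m / 613000 m = 4.89×10⁻⁵
On a pressure surface, geostrophic balance gives V_g = (g/f)|∂Z/∂n|:
V_g = 9.81 × 4.89×10⁻⁵ / 1.05×10⁻⁴ = 4.58 m/s
Converting: 4.58 m/s × 3.6 = 16 km/h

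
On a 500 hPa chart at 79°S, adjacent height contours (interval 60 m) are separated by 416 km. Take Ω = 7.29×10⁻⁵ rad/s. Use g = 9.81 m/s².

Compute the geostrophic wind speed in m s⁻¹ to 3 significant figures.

9.89 m s⁻¹

Coriolis parameter at 79°S:
f = 2Ω sin φ = 2 × 7.29×10⁻⁵ × sin 79° = 1.43×10⁻⁴ s⁻¹
Height gradient: |∂Z/∂n| = 60 m / 416000 m = 1.44×10⁻⁴
On a pressure surface, geostrophic balance gives V_g = (g/f)|∂Z/∂n|:
V_g = 9.81 × 1.44×10⁻⁴ / 1.43×10⁻⁴ = 9.89 m/s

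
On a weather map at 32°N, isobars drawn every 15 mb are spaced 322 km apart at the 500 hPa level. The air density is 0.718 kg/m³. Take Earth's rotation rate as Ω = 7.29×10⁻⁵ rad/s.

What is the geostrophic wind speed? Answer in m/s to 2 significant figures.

84 m/s

Coriolis parameter at 32°N:
f = 2Ω sin φ = 2 × 7.29×10⁻⁵ × sin 32° = 7.73×10⁻⁵ s⁻¹
Pressure gradient: |∂P/∂n| = 1500 Pa / 322000 m = 4.66×10⁻³ Pa/m
Geostrophic balance (pressure-gradient force = Coriolis force):
V_g = (1/(fρ)) |∂P/∂n| = 4.66×10⁻³ / (7.73×10⁻⁵ × 0.718) = 84.0 m/s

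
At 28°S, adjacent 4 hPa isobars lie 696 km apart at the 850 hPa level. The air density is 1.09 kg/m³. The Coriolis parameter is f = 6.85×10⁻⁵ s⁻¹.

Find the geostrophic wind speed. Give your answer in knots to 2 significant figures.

Pressure gradient: |∂P/∂n| = 400 Pa / 696000 m = 5.75×10⁻⁴ Pa/m
Geostrophic balance (pressure-gradient force = Coriolis force):
V_g = (1/(fρ)) |∂P/∂n| = 5.75×10⁻⁴ / (6.85×10⁻⁵ × 1.09) = 7.70 m/s
Converting: 7.70 m/s × 1.944 = 15 knots

15 knots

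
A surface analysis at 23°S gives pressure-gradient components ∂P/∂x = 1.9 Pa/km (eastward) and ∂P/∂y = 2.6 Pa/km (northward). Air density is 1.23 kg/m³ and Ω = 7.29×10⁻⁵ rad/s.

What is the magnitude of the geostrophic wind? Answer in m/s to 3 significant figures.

46.0 m/s

Coriolis parameter at 23°S:
f = 2Ω sin φ = 2 × 7.29×10⁻⁵ × sin 23° = 5.70×10⁻⁵ s⁻¹
In the Southern Hemisphere f is negative: f = −5.70×10⁻⁵ s⁻¹.
Component geostrophic relations (x east, y north):
u_g = −(1/(fρ)) ∂P/∂y,  v_g = (1/(fρ)) ∂P/∂x
u_g = −(2.6×10⁻³)/(−5.70×10⁻⁵ × 1.23) = 37.1 m/s;  v_g = (1.9×10⁻³)/(−5.70×10⁻⁵ × 1.23) = −27.1 m/s
|V_g| = √(u_g² + v_g²) = 46.0 m/s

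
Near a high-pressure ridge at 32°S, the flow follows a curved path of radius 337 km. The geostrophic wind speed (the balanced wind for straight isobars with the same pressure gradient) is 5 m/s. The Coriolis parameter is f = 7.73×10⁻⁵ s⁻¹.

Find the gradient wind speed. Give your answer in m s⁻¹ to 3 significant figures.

6.75 m s⁻¹

Around a high, pressure-gradient force acts outward with centrifugal, so Coriolis balances both:
fV = (1/ρ)|∂P/∂n| + V²/R  →  V² − fR·V + fR·V_g = 0
With fR = 7.73×10⁻⁵ × 337×10³ m = 26.1 m/s:
V = [fR − √((fR)² − 4 fR V_g)]/2 = [26.1 − √(26.1² − 4×26.1×5)]/2 = 6.75 m/s
Supergeostrophic (V > V_g = 5 m/s), as expected around a high.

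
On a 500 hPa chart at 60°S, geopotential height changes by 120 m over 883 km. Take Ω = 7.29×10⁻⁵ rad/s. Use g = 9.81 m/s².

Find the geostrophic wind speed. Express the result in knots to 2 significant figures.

21 knots

Coriolis parameter at 60°S:
f = 2Ω sin φ = 2 × 7.29×10⁻⁵ × sin 60° = 1.26×10⁻⁴ s⁻¹
Height gradient: |∂Z/∂n| = 120 m / 883000 m = 1.36×10⁻⁴
On a pressure surface, geostrophic balance gives V_g = (g/f)|∂Z/∂n|:
V_g = 9.81 × 1.36×10⁻⁴ / 1.26×10⁻⁴ = 10.6 m/s
Converting: 10.6 m/s × 1.944 = 21 knots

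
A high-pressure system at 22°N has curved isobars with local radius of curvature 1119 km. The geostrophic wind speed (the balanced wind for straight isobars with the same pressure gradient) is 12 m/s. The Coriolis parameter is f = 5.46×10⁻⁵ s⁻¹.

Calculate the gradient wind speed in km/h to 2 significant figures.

Around a high, pressure-gradient force acts outward with centrifugal, so Coriolis balances both:
fV = (1/ρ)|∂P/∂n| + V²/R  →  V² − fR·V + fR·V_g = 0
With fR = 5.46×10⁻⁵ × 1119×10³ m = 61.1 m/s:
V = [fR − √((fR)² − 4 fR V_g)]/2 = [61.1 − √(61.1² − 4×61.1×12)]/2 = 16.4 m/s
Supergeostrophic (V > V_g = 12 m/s), as expected around a high.
Converting: 16.4 m/s × 3.6 = 59 km/h

59 km/h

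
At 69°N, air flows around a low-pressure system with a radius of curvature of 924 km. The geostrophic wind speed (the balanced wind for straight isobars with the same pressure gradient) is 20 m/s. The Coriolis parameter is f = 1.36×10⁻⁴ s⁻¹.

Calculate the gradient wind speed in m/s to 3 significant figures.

17.5 m/s

Around a low, centrifugal force acts outward with Coriolis, so pressure-gradient force balances both:
(1/ρ)|∂P/∂n| = fV + V²/R  →  V² + fR·V − fR·V_g = 0
With fR = 1.36×10⁻⁴ × 924×10³ m = 126 m/s:
V = [−fR + √((fR)² + 4 fR V_g)]/2 = [−126 + √(126² + 4×126×20)]/2 = 17.5 m/s
Subgeostrophic (V < V_g = 20 m/s), as expected around a low.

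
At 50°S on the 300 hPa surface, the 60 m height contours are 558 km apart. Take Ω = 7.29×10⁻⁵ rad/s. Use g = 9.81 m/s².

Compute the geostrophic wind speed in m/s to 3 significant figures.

9.44 m/s

Coriolis parameter at 50°S:
f = 2Ω sin φ = 2 × 7.29×10⁻⁵ × sin 50° = 1.12×10⁻⁴ s⁻¹
Height gradient: |∂Z/∂n| = 60 m / 558000 m = 1.08×10⁻⁴
On a pressure surface, geostrophic balance gives V_g = (g/f)|∂Z/∂n|:
V_g = 9.81 × 1.08×10⁻⁴ / 1.12×10⁻⁴ = 9.44 m/s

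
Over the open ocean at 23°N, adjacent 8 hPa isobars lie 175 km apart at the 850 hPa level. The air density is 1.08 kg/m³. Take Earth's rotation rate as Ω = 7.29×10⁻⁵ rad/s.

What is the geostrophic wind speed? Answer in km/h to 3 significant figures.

Coriolis parameter at 23°N:
f = 2Ω sin φ = 2 × 7.29×10⁻⁵ × sin 23° = 5.70×10⁻⁵ s⁻¹
Pressure gradient: |∂P/∂n| = 800 Pa / 175000 m = 4.57×10⁻³ Pa/m
Geostrophic balance (pressure-gradient force = Coriolis force):
V_g = (1/(fρ)) |∂P/∂n| = 4.57×10⁻³ / (5.70×10⁻⁵ × 1.08) = 74.3 m/s
Converting: 74.3 m/s × 3.6 = 267 km/h

267 km/h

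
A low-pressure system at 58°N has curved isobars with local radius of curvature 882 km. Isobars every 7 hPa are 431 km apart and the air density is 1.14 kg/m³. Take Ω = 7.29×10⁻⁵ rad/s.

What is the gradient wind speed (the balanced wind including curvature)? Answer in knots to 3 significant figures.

Coriolis parameter at 58°N:
f = 2Ω sin φ = 2 × 7.29×10⁻⁵ × sin 58° = 1.24×10⁻⁴ s⁻¹
Pressure gradient: |∂P/∂n| = 700 Pa / 431000 m = 1.62×10⁻³ Pa/m
Geostrophic speed: V_g = |∂P/∂n|/(fρ) = 1.62×10⁻³/(1.24×10⁻⁴ × 1.14) = 11.5 m/s
Around a low, centrifugal force acts outward with Coriolis, so pressure-gradient force balances both:
(1/ρ)|∂P/∂n| = fV + V²/R  →  V² + fR·V − fR·V_g = 0
With fR = 1.24×10⁻⁴ × 882×10³ m = 109 m/s:
V = [−fR + √((fR)² + 4 fR V_g)]/2 = [−109 + √(109² + 4×109×11.5)]/2 = 10.5 m/s
Subgeostrophic (V < V_g = 11.5 m/s), as expected around a low.
Converting: 10.5 m/s × 1.944 = 20.4 knots

20.4 knots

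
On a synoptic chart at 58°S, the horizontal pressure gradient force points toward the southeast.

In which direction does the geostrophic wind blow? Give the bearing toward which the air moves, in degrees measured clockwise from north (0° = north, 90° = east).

045°

The pressure-gradient force points toward the southeast (bearing 135°).
Geostrophic balance: in the Southern Hemisphere the Coriolis force deflects motion to the left, so the geostrophic wind blows 90° to the left of the pressure-gradient force (low pressure on the right).
Rotating 135° by 90° counterclockwise gives 045° — the wind blows toward the northeast.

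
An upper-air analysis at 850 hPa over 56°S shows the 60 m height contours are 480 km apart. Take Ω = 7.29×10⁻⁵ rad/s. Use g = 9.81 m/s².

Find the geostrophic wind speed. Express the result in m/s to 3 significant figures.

10.1 m/s

Coriolis parameter at 56°S:
f = 2Ω sin φ = 2 × 7.29×10⁻⁵ × sin 56° = 1.21×10⁻⁴ s⁻¹
Height gradient: |∂Z/∂n| = 60 m / 480000 m = 1.25×10⁻⁴
On a pressure surface, geostrophic balance gives V_g = (g/f)|∂Z/∂n|:
V_g = 9.81 × 1.25×10⁻⁴ / 1.21×10⁻⁴ = 10.1 m/s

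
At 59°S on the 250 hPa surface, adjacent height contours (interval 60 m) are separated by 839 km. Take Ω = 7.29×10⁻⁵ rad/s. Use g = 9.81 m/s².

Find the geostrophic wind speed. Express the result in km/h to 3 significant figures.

20.2 km/h

Coriolis parameter at 59°S:
f = 2Ω sin φ = 2 × 7.29×10⁻⁵ × sin 59° = 1.25×10⁻⁴ s⁻¹
Height gradient: |∂Z/∂n| = 60 m / 839000 m = 7.15×10⁻⁵
On a pressure surface, geostrophic balance gives V_g = (g/f)|∂Z/∂n|:
V_g = 9.81 × 7.15×10⁻⁵ / 1.25×10⁻⁴ = 5.61 m/s
Converting: 5.61 m/s × 3.6 = 20.2 km/h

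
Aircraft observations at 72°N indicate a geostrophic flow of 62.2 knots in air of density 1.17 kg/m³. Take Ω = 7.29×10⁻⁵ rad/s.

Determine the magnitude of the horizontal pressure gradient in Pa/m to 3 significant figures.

5.19×10⁻³ Pa/m

Coriolis parameter at 72°N:
f = 2Ω sin φ = 2 × 7.29×10⁻⁵ × sin 72° = 1.39×10⁻⁴ s⁻¹
Wind speed in SI: 62.2 knots = 32.0 m/s
Geostrophic balance rearranged: |∂P/∂n| = f ρ V_g
|∂P/∂n| = 1.39×10⁻⁴ × 1.17 × 32.0 = 5.19×10⁻³ Pa/m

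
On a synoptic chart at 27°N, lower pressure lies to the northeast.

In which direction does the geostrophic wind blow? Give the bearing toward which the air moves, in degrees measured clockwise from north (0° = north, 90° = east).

The pressure-gradient force points toward the northeast (bearing 045°).
Geostrophic balance: in the Northern Hemisphere the Coriolis force deflects motion to the right, so the geostrophic wind blows 90° to the right of the pressure-gradient force (low pressure on the left).
Rotating 045° by 90° clockwise gives 135° — the wind blows toward the southeast.

135°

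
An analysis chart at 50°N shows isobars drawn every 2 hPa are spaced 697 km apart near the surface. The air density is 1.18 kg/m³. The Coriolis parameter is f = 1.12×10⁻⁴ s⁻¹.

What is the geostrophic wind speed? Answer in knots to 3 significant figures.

Pressure gradient: |∂P/∂n| = 200 Pa / 697000 m = 2.87×10⁻⁴ Pa/m
Geostrophic balance (pressure-gradient force = Coriolis force):
V_g = (1/(fρ)) |∂P/∂n| = 2.87×10⁻⁴ / (1.12×10⁻⁴ × 1.18) = 2.17 m/s
Converting: 2.17 m/s × 1.944 = 4.22 knots

4.22 knots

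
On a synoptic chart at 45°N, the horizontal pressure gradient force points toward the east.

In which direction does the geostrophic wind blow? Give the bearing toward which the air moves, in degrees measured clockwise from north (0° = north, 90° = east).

The pressure-gradient force points toward the east (bearing 090°).
Geostrophic balance: in the Northern Hemisphere the Coriolis force deflects motion to the right, so the geostrophic wind blows 90° to the right of the pressure-gradient force (low pressure on the left).
Rotating 090° by 90° clockwise gives 180° — the wind blows toward the south.

180°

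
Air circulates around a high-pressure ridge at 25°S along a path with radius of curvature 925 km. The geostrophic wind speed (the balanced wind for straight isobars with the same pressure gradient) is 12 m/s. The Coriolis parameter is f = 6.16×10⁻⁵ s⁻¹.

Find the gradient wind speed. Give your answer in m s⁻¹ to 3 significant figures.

17.2 m s⁻¹

Around a high, pressure-gradient force acts outward with centrifugal, so Coriolis balances both:
fV = (1/ρ)|∂P/∂n| + V²/R  →  V² − fR·V + fR·V_g = 0
With fR = 6.16×10⁻⁵ × 925×10³ m = 57.0 m/s:
V = [fR − √((fR)² − 4 fR V_g)]/2 = [57.0 − √(57.0² − 4×57.0×12)]/2 = 17.2 m/s
Supergeostrophic (V > V_g = 12 m/s), as expected around a high.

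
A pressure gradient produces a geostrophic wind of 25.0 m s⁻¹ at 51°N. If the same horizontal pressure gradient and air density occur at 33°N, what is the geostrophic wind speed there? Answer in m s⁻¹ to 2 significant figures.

36 m s⁻¹

With the same pressure gradient and density, V_g ∝ 1/f ∝ 1/sin φ.
V₂ = V₁ · sin φ₁ / sin φ₂ = 25.0 × sin 51° / sin 33°
V₂ = 25.0 × 0.7771/0.5446 = 36 m s⁻¹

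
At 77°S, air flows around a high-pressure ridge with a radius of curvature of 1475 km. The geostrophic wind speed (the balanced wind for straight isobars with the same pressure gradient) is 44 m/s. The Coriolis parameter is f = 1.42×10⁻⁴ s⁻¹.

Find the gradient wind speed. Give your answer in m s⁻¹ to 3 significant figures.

62.9 m s⁻¹

Around a high, pressure-gradient force acts outward with centrifugal, so Coriolis balances both:
fV = (1/ρ)|∂P/∂n| + V²/R  →  V² − fR·V + fR·V_g = 0
With fR = 1.42×10⁻⁴ × 1475×10³ m = 209 m/s:
V = [fR − √((fR)² − 4 fR V_g)]/2 = [209 − √(209² − 4×209×44)]/2 = 62.9 m/s
Supergeostrophic (V > V_g = 44 m/s), as expected around a high.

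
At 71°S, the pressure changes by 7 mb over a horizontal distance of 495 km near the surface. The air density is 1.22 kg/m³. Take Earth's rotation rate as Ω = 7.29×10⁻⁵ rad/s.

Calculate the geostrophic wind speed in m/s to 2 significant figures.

8.4 m/s

Coriolis parameter at 71°S:
f = 2Ω sin φ = 2 × 7.29×10⁻⁵ × sin 71° = 1.38×10⁻⁴ s⁻¹
Pressure gradient: |∂P/∂n| = 700 Pa / 495000 m = 1.41×10⁻³ Pa/m
Geostrophic balance (pressure-gradient force = Coriolis force):
V_g = (1/(fρ)) |∂P/∂n| = 1.41×10⁻³ / (1.38×10⁻⁴ × 1.22) = 8.41 m/s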